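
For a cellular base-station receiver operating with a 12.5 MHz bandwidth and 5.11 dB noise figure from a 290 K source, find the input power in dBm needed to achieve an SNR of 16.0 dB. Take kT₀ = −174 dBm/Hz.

−81.9 dBm

Sensitivity = −174 + 10 log₁₀(B) + NF + SNR_min
= −174 + 70.97 + 5.11 + 16.0
= −81.92 dBm → −81.9 dBm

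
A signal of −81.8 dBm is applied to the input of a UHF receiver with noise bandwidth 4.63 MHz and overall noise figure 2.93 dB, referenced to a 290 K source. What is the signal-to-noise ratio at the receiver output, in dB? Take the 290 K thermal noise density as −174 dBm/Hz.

Noise floor: N = −174 + 10 log₁₀(B) + NF
10 log₁₀(4.63×10⁶) = 66.66 dB
N = −174 + 66.66 + 2.93 = −104.41 dBm
SNR = P_sig − N = −81.8 − (−104.41) = 22.61 dB → 22.6 dB

22.6 dB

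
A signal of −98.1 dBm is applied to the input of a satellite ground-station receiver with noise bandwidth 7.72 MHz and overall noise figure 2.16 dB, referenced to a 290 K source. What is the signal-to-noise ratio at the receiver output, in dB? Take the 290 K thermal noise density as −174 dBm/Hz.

Noise floor: N = −174 + 10 log₁₀(B) + NF
10 log₁₀(7.72×10⁶) = 68.88 dB
N = −174 + 68.88 + 2.16 = −102.96 dBm
SNR = P_sig − N = −98.1 − (−102.96) = 4.86 dB → 4.9 dB

4.9 dB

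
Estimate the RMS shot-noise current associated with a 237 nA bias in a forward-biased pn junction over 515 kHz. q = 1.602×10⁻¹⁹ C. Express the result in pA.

I_n = √(2qI·B)
2qI·B = 2 × 1.602×10⁻¹⁹ × 2.37×10⁻⁷ × 5.15×10⁵ = 3.91×10⁻²⁰ A²
I_n = √(3.91×10⁻²⁰) = 1.98×10⁻¹⁰ A = 198 pA

198 pA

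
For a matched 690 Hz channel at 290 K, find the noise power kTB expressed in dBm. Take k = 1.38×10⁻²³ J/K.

−145.6 dBm

P_n = kTB = 1.38×10⁻²³ × 290 × 6.90×10² = 2.76×10⁻¹⁸ W
In dBm: 10 log₁₀(2.76×10⁻¹⁸ / 10⁻³) = −145.6 dBm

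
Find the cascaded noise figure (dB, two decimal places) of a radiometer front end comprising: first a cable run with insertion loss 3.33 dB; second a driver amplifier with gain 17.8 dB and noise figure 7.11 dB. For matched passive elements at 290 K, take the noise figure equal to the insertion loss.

10.44 dB

Convert to linear (a loss of L dB is a gain of −L dB): F_i = 10^(NF_i/10), G_i = 10^(G_i,dB/10)
  Stage 1: F_1 = 10^(3.33/10) = 2.153, G_1 = 10^(−3.33/10) = 0.4645
  Stage 2: F_2 = 10^(7.11/10) = 5.140, G_2 = 10^(17.8/10) = 60.26
Friis cascade:
  F = 2.153 + (5.140 − 1)/0.4645 = 11.07
NF = 10 log₁₀(11.07) = 10.44 dB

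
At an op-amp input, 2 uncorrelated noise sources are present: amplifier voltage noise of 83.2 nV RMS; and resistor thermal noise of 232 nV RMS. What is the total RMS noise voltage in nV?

246 nV

Uncorrelated sources add in power (mean-square): V_tot = √(ΣV_i²)
V_tot = √[(8.32×10⁻⁸)² + (2.32×10⁻⁷)²] = 2.46×10⁻⁷ V = 246 nV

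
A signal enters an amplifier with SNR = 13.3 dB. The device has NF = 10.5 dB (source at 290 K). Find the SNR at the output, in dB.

2.8 dB

By definition F = SNR_in/SNR_out, so in dB: SNR_out = SNR_in − NF
SNR_out = 13.3 − 10.5 = 2.8 dB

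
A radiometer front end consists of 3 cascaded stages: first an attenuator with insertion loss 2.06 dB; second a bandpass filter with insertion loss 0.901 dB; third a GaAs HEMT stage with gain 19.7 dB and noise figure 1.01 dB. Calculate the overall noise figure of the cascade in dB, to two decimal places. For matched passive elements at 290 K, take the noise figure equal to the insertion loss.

Convert to linear (a loss of L dB is a gain of −L dB): F_i = 10^(NF_i/10), G_i = 10^(G_i,dB/10)
  Stage 1: F_1 = 10^(2.06/10) = 1.607, G_1 = 10^(−2.06/10) = 0.6223
  Stage 2: F_2 = 10^(0.901/10) = 1.231, G_2 = 10^(−0.901/10) = 0.8126
  Stage 3: F_3 = 10^(1.01/10) = 1.262, G_3 = 10^(19.7/10) = 93.33
Friis cascade:
  F = 1.607 + (1.231 − 1)/0.6223 + (1.262 − 1)/0.5057 = 2.495
NF = 10 log₁₀(2.495) = 3.97 dB

3.97 dB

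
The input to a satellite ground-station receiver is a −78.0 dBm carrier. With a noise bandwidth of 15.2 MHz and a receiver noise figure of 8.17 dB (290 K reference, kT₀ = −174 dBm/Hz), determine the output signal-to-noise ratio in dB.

16.0 dB

Noise floor: N = −174 + 10 log₁₀(B) + NF
10 log₁₀(1.52×10⁷) = 71.82 dB
N = −174 + 71.82 + 8.17 = −94.01 dBm
SNR = P_sig − N = −78.0 − (−94.01) = 16.01 dB → 16.0 dB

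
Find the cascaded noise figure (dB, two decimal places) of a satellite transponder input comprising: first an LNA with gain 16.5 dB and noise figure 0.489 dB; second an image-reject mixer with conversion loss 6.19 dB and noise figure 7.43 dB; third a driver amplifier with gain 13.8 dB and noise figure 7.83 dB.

Convert to linear (a loss of L dB is a gain of −L dB): F_i = 10^(NF_i/10), G_i = 10^(G_i,dB/10)
  Stage 1: F_1 = 10^(0.489/10) = 1.119, G_1 = 10^(16.5/10) = 44.67
  Stage 2: F_2 = 10^(7.43/10) = 5.534, G_2 = 10^(−6.19/10) = 0.2404
  Stage 3: F_3 = 10^(7.83/10) = 6.067, G_3 = 10^(13.8/10) = 23.99
Friis cascade:
  F = 1.119 + (5.534 − 1)/44.67 + (6.067 − 1)/10.74 = 1.692
NF = 10 log₁₀(1.692) = 2.29 dB

2.29 dB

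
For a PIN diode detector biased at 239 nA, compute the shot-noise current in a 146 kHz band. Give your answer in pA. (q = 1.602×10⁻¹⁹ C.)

106 pA

I_n = √(2qI·B)
2qI·B = 2 × 1.602×10⁻¹⁹ × 2.39×10⁻⁷ × 1.46×10⁵ = 1.12×10⁻²⁰ A²
I_n = √(1.12×10⁻²⁰) = 1.06×10⁻¹⁰ A = 106 pA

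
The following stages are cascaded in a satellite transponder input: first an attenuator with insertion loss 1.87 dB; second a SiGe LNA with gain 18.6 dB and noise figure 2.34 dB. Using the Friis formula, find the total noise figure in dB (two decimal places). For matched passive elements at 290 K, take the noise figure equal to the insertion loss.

Convert to linear (a loss of L dB is a gain of −L dB): F_i = 10^(NF_i/10), G_i = 10^(G_i,dB/10)
  Stage 1: F_1 = 10^(1.87/10) = 1.538, G_1 = 10^(−1.87/10) = 0.6501
  Stage 2: F_2 = 10^(2.34/10) = 1.714, G_2 = 10^(18.6/10) = 72.44
Friis cascade:
  F = 1.538 + (1.714 − 1)/0.6501 = 2.636
NF = 10 log₁₀(2.636) = 4.21 dB

4.21 dB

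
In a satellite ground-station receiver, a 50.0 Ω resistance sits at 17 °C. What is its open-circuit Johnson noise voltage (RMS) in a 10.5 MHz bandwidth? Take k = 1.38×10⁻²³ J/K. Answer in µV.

T = 17 °C + 273.15 = 290.15 K
V_n = √(4kTRB)
4kTRB = 4 × 1.38×10⁻²³ × 290.15 × 5.00×10¹ × 1.05×10⁷ = 8.41×10⁻¹² V²
V_n = √(8.41×10⁻¹²) = 2.90×10⁻⁶ V = 2.90 µV

2.90 µV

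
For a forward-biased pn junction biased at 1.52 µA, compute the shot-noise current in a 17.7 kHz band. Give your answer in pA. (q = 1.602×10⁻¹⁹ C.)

I_n = √(2qI·B)
2qI·B = 2 × 1.602×10⁻¹⁹ × 1.52×10⁻⁶ × 1.77×10⁴ = 8.62×10⁻²¹ A²
I_n = √(8.62×10⁻²¹) = 9.28×10⁻¹¹ A = 92.8 pA

92.8 pA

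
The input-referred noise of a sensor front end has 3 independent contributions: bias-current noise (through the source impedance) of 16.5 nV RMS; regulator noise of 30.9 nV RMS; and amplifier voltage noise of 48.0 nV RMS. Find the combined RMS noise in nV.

Uncorrelated sources add in power (mean-square): V_tot = √(ΣV_i²)
V_tot = √[(1.65×10⁻⁸)² + (3.09×10⁻⁸)² + (4.80×10⁻⁸)²] = 5.94×10⁻⁸ V = 59.4 nV

59.4 nV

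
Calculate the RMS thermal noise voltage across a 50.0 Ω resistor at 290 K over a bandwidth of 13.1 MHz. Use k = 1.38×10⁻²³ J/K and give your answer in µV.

3.24 µV

V_n = √(4kTRB)
4kTRB = 4 × 1.38×10⁻²³ × 290 × 5.00×10¹ × 1.31×10⁷ = 1.05×10⁻¹¹ V²
V_n = √(1.05×10⁻¹¹) = 3.24×10⁻⁶ V = 3.24 µV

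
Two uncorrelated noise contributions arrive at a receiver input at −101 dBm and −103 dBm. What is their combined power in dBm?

−98.9 dBm

Convert to linear, add, convert back:
P₁ = 7.94×10⁻¹⁴ W, P₂ = 5.01×10⁻¹⁴ W
P_tot = 1.30×10⁻¹³ W → 10 log₁₀(P_tot / 10⁻³) = −98.9 dBm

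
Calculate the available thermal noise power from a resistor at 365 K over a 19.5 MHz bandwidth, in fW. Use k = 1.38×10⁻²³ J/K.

98.2 fW

P_n = kTB = 1.38×10⁻²³ × 365 × 1.95×10⁷ = 9.82×10⁻¹⁴ W = 98.2 fW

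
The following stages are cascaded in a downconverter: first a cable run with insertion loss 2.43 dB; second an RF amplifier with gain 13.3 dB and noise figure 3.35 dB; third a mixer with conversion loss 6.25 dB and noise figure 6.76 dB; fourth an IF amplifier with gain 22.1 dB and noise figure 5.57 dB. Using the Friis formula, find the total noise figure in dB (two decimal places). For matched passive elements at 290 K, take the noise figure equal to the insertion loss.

6.98 dB

Convert to linear (a loss of L dB is a gain of −L dB): F_i = 10^(NF_i/10), G_i = 10^(G_i,dB/10)
  Stage 1: F_1 = 10^(2.43/10) = 1.750, G_1 = 10^(−2.43/10) = 0.5715
  Stage 2: F_2 = 10^(3.35/10) = 2.163, G_2 = 10^(13.3/10) = 21.38
  Stage 3: F_3 = 10^(6.76/10) = 4.742, G_3 = 10^(−6.25/10) = 0.2371
  Stage 4: F_4 = 10^(5.57/10) = 3.606, G_4 = 10^(22.1/10) = 162.2
Friis cascade:
  F = 1.750 + (2.163 − 1)/0.5715 + (4.742 − 1)/12.22 + (3.606 − 1)/2.897 = 4.990
NF = 10 log₁₀(4.990) = 6.98 dB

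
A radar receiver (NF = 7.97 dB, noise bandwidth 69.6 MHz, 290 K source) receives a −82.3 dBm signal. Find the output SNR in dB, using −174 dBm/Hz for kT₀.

Noise floor: N = −174 + 10 log₁₀(B) + NF
10 log₁₀(6.96×10⁷) = 78.43 dB
N = −174 + 78.43 + 7.97 = −87.60 dBm
SNR = P_sig − N = −82.3 − (−87.60) = 5.30 dB → 5.3 dB

5.3 dB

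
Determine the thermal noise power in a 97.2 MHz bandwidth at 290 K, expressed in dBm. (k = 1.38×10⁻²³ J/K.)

P_n = kTB = 1.38×10⁻²³ × 290 × 9.72×10⁷ = 3.89×10⁻¹³ W
In dBm: 10 log₁₀(3.89×10⁻¹³ / 10⁻³) = −94.1 dBm

−94.1 dBm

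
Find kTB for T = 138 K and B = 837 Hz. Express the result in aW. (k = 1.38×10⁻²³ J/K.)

1.59 aW

P_n = kTB = 1.38×10⁻²³ × 138 × 8.37×10² = 1.59×10⁻¹⁸ W = 1.59 aW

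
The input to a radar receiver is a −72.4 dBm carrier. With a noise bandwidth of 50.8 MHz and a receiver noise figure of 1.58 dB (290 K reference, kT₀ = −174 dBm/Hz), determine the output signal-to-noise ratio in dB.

23.0 dB

Noise floor: N = −174 + 10 log₁₀(B) + NF
10 log₁₀(5.08×10⁷) = 77.06 dB
N = −174 + 77.06 + 1.58 = −95.36 dBm
SNR = P_sig − N = −72.4 − (−95.36) = 22.96 dB → 23.0 dB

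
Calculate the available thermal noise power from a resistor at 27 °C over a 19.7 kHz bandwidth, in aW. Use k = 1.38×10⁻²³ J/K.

81.6 aW

T = 27 °C + 273.15 = 300.15 K
P_n = kTB = 1.38×10⁻²³ × 300.15 × 1.97×10⁴ = 8.16×10⁻¹⁷ W = 81.6 aW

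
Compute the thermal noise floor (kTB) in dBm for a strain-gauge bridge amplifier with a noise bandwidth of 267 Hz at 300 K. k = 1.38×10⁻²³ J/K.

P_n = kTB = 1.38×10⁻²³ × 300 × 2.67×10² = 1.11×10⁻¹⁸ W
In dBm: 10 log₁₀(1.11×10⁻¹⁸ / 10⁻³) = −149.6 dBm

−149.6 dBm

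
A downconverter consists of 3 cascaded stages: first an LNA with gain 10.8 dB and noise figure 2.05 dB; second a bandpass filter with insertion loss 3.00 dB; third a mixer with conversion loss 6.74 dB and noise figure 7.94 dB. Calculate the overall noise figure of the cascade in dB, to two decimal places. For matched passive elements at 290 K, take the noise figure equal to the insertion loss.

4.07 dB

Convert to linear (a loss of L dB is a gain of −L dB): F_i = 10^(NF_i/10), G_i = 10^(G_i,dB/10)
  Stage 1: F_1 = 10^(2.05/10) = 1.603, G_1 = 10^(10.8/10) = 12.02
  Stage 2: F_2 = 10^(3.00/10) = 1.995, G_2 = 10^(−3.00/10) = 0.5012
  Stage 3: F_3 = 10^(7.94/10) = 6.223, G_3 = 10^(−6.74/10) = 0.2118
Friis cascade:
  F = 1.603 + (1.995 − 1)/12.02 + (6.223 − 1)/6.026 = 2.553
NF = 10 log₁₀(2.553) = 4.07 dB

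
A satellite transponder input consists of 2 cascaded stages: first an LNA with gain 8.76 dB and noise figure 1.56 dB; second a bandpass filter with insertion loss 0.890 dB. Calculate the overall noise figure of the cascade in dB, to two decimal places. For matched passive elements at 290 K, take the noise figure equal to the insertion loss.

1.65 dB

Convert to linear (a loss of L dB is a gain of −L dB): F_i = 10^(NF_i/10), G_i = 10^(G_i,dB/10)
  Stage 1: F_1 = 10^(1.56/10) = 1.432, G_1 = 10^(8.76/10) = 7.516
  Stage 2: F_2 = 10^(0.890/10) = 1.227, G_2 = 10^(−0.890/10) = 0.8147
Friis cascade:
  F = 1.432 + (1.227 − 1)/7.516 = 1.462
NF = 10 log₁₀(1.462) = 1.65 dB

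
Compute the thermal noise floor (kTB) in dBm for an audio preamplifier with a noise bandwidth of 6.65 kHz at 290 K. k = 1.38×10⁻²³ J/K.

−135.7 dBm

P_n = kTB = 1.38×10⁻²³ × 290 × 6.65×10³ = 2.66×10⁻¹⁷ W
In dBm: 10 log₁₀(2.66×10⁻¹⁷ / 10⁻³) = −135.7 dBm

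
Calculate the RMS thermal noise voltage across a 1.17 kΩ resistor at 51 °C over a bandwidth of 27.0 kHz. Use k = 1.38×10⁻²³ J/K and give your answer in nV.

752 nV

T = 51 °C + 273.15 = 324.15 K
V_n = √(4kTRB)
4kTRB = 4 × 1.38×10⁻²³ × 324.15 × 1.17×10³ × 2.70×10⁴ = 5.65×10⁻¹³ V²
V_n = √(5.65×10⁻¹³) = 7.52×10⁻⁷ V = 752 nV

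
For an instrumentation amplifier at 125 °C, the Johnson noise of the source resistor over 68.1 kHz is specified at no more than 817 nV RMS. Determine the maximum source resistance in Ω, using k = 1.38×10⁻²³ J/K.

T = 125 °C + 273.15 = 398.15 K
Johnson–Nyquist: V_n = √(4kTRB) ⇒ R = V_n² / (4kTB)
4kTB = 4 × 1.38×10⁻²³ × 398.15 × 6.81×10⁴ = 1.50×10⁻¹⁵
R = (8.17×10⁻⁷)² / 1.50×10⁻¹⁵ = 4.46×10² Ω = 446 Ω

446 Ω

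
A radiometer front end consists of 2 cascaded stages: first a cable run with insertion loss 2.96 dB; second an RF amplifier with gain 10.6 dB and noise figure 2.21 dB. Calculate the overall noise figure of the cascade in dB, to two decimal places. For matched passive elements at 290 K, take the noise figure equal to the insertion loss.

5.17 dB

Convert to linear (a loss of L dB is a gain of −L dB): F_i = 10^(NF_i/10), G_i = 10^(G_i,dB/10)
  Stage 1: F_1 = 10^(2.96/10) = 1.977, G_1 = 10^(−2.96/10) = 0.5058
  Stage 2: F_2 = 10^(2.21/10) = 1.663, G_2 = 10^(10.6/10) = 11.48
Friis cascade:
  F = 1.977 + (1.663 − 1)/0.5058 = 3.289
NF = 10 log₁₀(3.289) = 5.17 dB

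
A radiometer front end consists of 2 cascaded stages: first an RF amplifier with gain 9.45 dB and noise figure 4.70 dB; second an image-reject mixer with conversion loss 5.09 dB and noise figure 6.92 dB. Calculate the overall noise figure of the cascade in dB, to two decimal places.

5.31 dB

Convert to linear (a loss of L dB is a gain of −L dB): F_i = 10^(NF_i/10), G_i = 10^(G_i,dB/10)
  Stage 1: F_1 = 10^(4.70/10) = 2.951, G_1 = 10^(9.45/10) = 8.810
  Stage 2: F_2 = 10^(6.92/10) = 4.920, G_2 = 10^(−5.09/10) = 0.3097
Friis cascade:
  F = 2.951 + (4.920 − 1)/8.810 = 3.396
NF = 10 log₁₀(3.396) = 5.31 dB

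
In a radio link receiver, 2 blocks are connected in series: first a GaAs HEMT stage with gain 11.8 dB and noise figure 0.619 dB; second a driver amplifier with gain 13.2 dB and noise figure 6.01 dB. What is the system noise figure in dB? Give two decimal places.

Convert to linear (a loss of L dB is a gain of −L dB): F_i = 10^(NF_i/10), G_i = 10^(G_i,dB/10)
  Stage 1: F_1 = 10^(0.619/10) = 1.153, G_1 = 10^(11.8/10) = 15.14
  Stage 2: F_2 = 10^(6.01/10) = 3.990, G_2 = 10^(13.2/10) = 20.89
Friis cascade:
  F = 1.153 + (3.990 − 1)/15.14 = 1.351
NF = 10 log₁₀(1.351) = 1.31 dB

1.31 dB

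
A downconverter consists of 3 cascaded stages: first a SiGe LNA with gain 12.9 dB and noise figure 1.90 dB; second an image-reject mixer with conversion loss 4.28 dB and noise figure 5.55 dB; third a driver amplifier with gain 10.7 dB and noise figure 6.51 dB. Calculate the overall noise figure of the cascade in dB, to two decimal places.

3.34 dB

Convert to linear (a loss of L dB is a gain of −L dB): F_i = 10^(NF_i/10), G_i = 10^(G_i,dB/10)
  Stage 1: F_1 = 10^(1.90/10) = 1.549, G_1 = 10^(12.9/10) = 19.50
  Stage 2: F_2 = 10^(5.55/10) = 3.589, G_2 = 10^(−4.28/10) = 0.3733
  Stage 3: F_3 = 10^(6.51/10) = 4.477, G_3 = 10^(10.7/10) = 11.75
Friis cascade:
  F = 1.549 + (3.589 − 1)/19.50 + (4.477 − 1)/7.278 = 2.159
NF = 10 log₁₀(2.159) = 3.34 dB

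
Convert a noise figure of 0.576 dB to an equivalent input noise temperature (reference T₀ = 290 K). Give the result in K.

41.1 K

F = 10^(0.576/10) = 1.14183
T_e = (F − 1)·T₀ = (1.14183 − 1) × 290 = 41.1 K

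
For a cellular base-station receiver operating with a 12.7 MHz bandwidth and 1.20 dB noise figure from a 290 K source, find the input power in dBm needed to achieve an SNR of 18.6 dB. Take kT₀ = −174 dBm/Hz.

−83.2 dBm

Sensitivity = −174 + 10 log₁₀(B) + NF + SNR_min
= −174 + 71.04 + 1.20 + 18.6
= −83.16 dBm → −83.2 dBm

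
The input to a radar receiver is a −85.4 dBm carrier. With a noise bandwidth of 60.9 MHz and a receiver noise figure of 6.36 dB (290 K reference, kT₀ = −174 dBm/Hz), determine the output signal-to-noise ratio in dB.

4.4 dB

Noise floor: N = −174 + 10 log₁₀(B) + NF
10 log₁₀(6.09×10⁷) = 77.85 dB
N = −174 + 77.85 + 6.36 = −89.79 dBm
SNR = P_sig − N = −85.4 − (−89.79) = 4.39 dB → 4.4 dB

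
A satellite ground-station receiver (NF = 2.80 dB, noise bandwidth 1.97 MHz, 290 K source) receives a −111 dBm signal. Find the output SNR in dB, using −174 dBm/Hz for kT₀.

−2.7 dB

Noise floor: N = −174 + 10 log₁₀(B) + NF
10 log₁₀(1.97×10⁶) = 62.94 dB
N = −174 + 62.94 + 2.80 = −108.26 dBm
SNR = P_sig − N = −111 − (−108.26) = −2.74 dB → −2.7 dB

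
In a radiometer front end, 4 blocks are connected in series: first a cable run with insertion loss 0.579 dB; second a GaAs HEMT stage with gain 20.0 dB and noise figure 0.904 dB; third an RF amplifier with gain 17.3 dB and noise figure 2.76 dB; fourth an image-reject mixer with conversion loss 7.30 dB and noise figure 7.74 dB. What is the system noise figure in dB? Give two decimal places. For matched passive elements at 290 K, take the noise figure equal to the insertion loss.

Convert to linear (a loss of L dB is a gain of −L dB): F_i = 10^(NF_i/10), G_i = 10^(G_i,dB/10)
  Stage 1: F_1 = 10^(0.579/10) = 1.143, G_1 = 10^(−0.579/10) = 0.8752
  Stage 2: F_2 = 10^(0.904/10) = 1.231, G_2 = 10^(20.0/10) = 100.0
  Stage 3: F_3 = 10^(2.76/10) = 1.888, G_3 = 10^(17.3/10) = 53.70
  Stage 4: F_4 = 10^(7.74/10) = 5.943, G_4 = 10^(−7.30/10) = 0.1862
Friis cascade:
  F = 1.143 + (1.231 − 1)/0.8752 + (1.888 − 1)/87.52 + (5.943 − 1)/4700 = 1.418
NF = 10 log₁₀(1.418) = 1.52 dB

1.52 dB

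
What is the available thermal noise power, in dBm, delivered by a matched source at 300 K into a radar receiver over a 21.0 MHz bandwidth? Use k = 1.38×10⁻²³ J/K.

P_n = kTB = 1.38×10⁻²³ × 300 × 2.10×10⁷ = 8.69×10⁻¹⁴ W
In dBm: 10 log₁₀(8.69×10⁻¹⁴ / 10⁻³) = −100.6 dBm

−100.6 dBm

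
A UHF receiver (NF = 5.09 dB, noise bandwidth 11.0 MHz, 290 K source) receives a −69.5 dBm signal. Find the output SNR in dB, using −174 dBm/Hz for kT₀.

29.0 dB

Noise floor: N = −174 + 10 log₁₀(B) + NF
10 log₁₀(1.10×10⁷) = 70.41 dB
N = −174 + 70.41 + 5.09 = −98.50 dBm
SNR = P_sig − N = −69.5 − (−98.50) = 29.00 dB → 29.0 dB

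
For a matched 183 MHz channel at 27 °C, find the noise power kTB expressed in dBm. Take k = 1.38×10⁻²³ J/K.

−91.2 dBm

T = 27 °C + 273.15 = 300.15 K
P_n = kTB = 1.38×10⁻²³ × 300.15 × 1.83×10⁸ = 7.58×10⁻¹³ W
In dBm: 10 log₁₀(7.58×10⁻¹³ / 10⁻³) = −91.2 dBm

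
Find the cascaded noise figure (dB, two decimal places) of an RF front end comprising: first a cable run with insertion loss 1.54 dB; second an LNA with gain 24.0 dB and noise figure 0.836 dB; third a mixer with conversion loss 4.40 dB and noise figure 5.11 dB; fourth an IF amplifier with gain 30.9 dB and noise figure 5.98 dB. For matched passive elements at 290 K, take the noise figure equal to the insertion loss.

Convert to linear (a loss of L dB is a gain of −L dB): F_i = 10^(NF_i/10), G_i = 10^(G_i,dB/10)
  Stage 1: F_1 = 10^(1.54/10) = 1.426, G_1 = 10^(−1.54/10) = 0.7015
  Stage 2: F_2 = 10^(0.836/10) = 1.212, G_2 = 10^(24.0/10) = 251.2
  Stage 3: F_3 = 10^(5.11/10) = 3.243, G_3 = 10^(−4.40/10) = 0.3631
  Stage 4: F_4 = 10^(5.98/10) = 3.963, G_4 = 10^(30.9/10) = 1230
Friis cascade:
  F = 1.426 + (1.212 − 1)/0.7015 + (3.243 − 1)/176.2 + (3.963 − 1)/63.97 = 1.787
NF = 10 log₁₀(1.787) = 2.52 dB

2.52 dB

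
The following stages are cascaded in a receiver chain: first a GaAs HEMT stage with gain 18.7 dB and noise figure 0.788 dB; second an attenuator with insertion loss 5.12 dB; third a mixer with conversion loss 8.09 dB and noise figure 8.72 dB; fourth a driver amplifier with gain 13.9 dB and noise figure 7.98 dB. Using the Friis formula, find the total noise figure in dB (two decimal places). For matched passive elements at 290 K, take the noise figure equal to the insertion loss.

Convert to linear (a loss of L dB is a gain of −L dB): F_i = 10^(NF_i/10), G_i = 10^(G_i,dB/10)
  Stage 1: F_1 = 10^(0.788/10) = 1.199, G_1 = 10^(18.7/10) = 74.13
  Stage 2: F_2 = 10^(5.12/10) = 3.251, G_2 = 10^(−5.12/10) = 0.3076
  Stage 3: F_3 = 10^(8.72/10) = 7.447, G_3 = 10^(−8.09/10) = 0.1552
  Stage 4: F_4 = 10^(7.98/10) = 6.281, G_4 = 10^(13.9/10) = 24.55
Friis cascade:
  F = 1.199 + (3.251 − 1)/74.13 + (7.447 − 1)/22.80 + (6.281 − 1)/3.540 = 3.004
NF = 10 log₁₀(3.004) = 4.78 dB

4.78 dB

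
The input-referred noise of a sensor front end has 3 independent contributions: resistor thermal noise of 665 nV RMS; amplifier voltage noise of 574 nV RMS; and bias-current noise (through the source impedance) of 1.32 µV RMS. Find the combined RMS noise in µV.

1.59 µV

Uncorrelated sources add in power (mean-square): V_tot = √(ΣV_i²)
V_tot = √[(6.65×10⁻⁷)² + (5.74×10⁻⁷)² + (1.32×10⁻⁶)²] = 1.59×10⁻⁶ V = 1.59 µV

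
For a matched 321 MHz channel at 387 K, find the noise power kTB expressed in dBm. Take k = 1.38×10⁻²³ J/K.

−87.7 dBm

P_n = kTB = 1.38×10⁻²³ × 387 × 3.21×10⁸ = 1.71×10⁻¹² W
In dBm: 10 log₁₀(1.71×10⁻¹² / 10⁻³) = −87.7 dBm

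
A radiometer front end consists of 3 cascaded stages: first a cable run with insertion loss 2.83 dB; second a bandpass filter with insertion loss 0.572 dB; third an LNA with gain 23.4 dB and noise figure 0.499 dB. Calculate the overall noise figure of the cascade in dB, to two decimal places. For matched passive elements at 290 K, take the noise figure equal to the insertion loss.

Convert to linear (a loss of L dB is a gain of −L dB): F_i = 10^(NF_i/10), G_i = 10^(G_i,dB/10)
  Stage 1: F_1 = 10^(2.83/10) = 1.919, G_1 = 10^(−2.83/10) = 0.5212
  Stage 2: F_2 = 10^(0.572/10) = 1.141, G_2 = 10^(−0.572/10) = 0.8766
  Stage 3: F_3 = 10^(0.499/10) = 1.122, G_3 = 10^(23.4/10) = 218.8
Friis cascade:
  F = 1.919 + (1.141 − 1)/0.5212 + (1.122 − 1)/0.4569 = 2.455
NF = 10 log₁₀(2.455) = 3.90 dB

3.90 dB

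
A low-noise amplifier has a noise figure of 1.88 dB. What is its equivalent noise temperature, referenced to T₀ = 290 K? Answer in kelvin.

F = 10^(1.88/10) = 1.5417
T_e = (F − 1)·T₀ = (1.5417 − 1) × 290 = 157 K

157 K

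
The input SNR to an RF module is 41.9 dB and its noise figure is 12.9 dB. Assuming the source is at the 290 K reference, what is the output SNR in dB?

29.0 dB

By definition F = SNR_in/SNR_out, so in dB: SNR_out = SNR_in − NF
SNR_out = 41.9 − 12.9 = 29.0 dB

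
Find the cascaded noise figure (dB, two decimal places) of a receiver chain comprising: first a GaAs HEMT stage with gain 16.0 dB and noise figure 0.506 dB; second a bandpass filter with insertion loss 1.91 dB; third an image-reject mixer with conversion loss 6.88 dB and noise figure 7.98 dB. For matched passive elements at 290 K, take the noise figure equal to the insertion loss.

Convert to linear (a loss of L dB is a gain of −L dB): F_i = 10^(NF_i/10), G_i = 10^(G_i,dB/10)
  Stage 1: F_1 = 10^(0.506/10) = 1.124, G_1 = 10^(16.0/10) = 39.81
  Stage 2: F_2 = 10^(1.91/10) = 1.552, G_2 = 10^(−1.91/10) = 0.6442
  Stage 3: F_3 = 10^(7.98/10) = 6.281, G_3 = 10^(−6.88/10) = 0.2051
Friis cascade:
  F = 1.124 + (1.552 − 1)/39.81 + (6.281 − 1)/25.64 = 1.343
NF = 10 log₁₀(1.343) = 1.28 dB

1.28 dB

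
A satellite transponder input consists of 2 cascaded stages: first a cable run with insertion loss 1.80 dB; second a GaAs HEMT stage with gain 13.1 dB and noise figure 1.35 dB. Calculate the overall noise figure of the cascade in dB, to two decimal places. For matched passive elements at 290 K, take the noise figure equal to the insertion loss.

Convert to linear (a loss of L dB is a gain of −L dB): F_i = 10^(NF_i/10), G_i = 10^(G_i,dB/10)
  Stage 1: F_1 = 10^(1.80/10) = 1.514, G_1 = 10^(−1.80/10) = 0.6607
  Stage 2: F_2 = 10^(1.35/10) = 1.365, G_2 = 10^(13.1/10) = 20.42
Friis cascade:
  F = 1.514 + (1.365 − 1)/0.6607 = 2.065
NF = 10 log₁₀(2.065) = 3.15 dB

3.15 dB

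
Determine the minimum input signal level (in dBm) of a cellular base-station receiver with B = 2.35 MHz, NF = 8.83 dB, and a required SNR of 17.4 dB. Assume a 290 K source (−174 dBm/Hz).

Sensitivity = −174 + 10 log₁₀(B) + NF + SNR_min
= −174 + 63.71 + 8.83 + 17.4
= −84.06 dBm → −84.1 dBm

−84.1 dBm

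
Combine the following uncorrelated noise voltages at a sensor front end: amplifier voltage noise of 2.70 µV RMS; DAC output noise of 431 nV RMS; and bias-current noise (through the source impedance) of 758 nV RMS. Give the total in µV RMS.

Uncorrelated sources add in power (mean-square): V_tot = √(ΣV_i²)
V_tot = √[(2.70×10⁻⁶)² + (4.31×10⁻⁷)² + (7.58×10⁻⁷)²] = 2.84×10⁻⁶ V = 2.84 µV

2.84 µV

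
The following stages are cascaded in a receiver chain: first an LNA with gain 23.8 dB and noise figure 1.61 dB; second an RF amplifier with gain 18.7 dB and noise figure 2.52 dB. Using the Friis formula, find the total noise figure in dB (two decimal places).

Convert to linear (a loss of L dB is a gain of −L dB): F_i = 10^(NF_i/10), G_i = 10^(G_i,dB/10)
  Stage 1: F_1 = 10^(1.61/10) = 1.449, G_1 = 10^(23.8/10) = 239.9
  Stage 2: F_2 = 10^(2.52/10) = 1.786, G_2 = 10^(18.7/10) = 74.13
Friis cascade:
  F = 1.449 + (1.786 − 1)/239.9 = 1.452
NF = 10 log₁₀(1.452) = 1.62 dB

1.62 dB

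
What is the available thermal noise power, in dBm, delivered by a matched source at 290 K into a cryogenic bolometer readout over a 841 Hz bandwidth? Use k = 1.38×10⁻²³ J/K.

P_n = kTB = 1.38×10⁻²³ × 290 × 8.41×10² = 3.37×10⁻¹⁸ W
In dBm: 10 log₁₀(3.37×10⁻¹⁸ / 10⁻³) = −144.7 dBm

−144.7 dBm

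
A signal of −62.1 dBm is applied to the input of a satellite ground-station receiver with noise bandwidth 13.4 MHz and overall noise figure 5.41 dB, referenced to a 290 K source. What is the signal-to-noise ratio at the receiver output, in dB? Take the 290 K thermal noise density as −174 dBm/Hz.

35.2 dB

Noise floor: N = −174 + 10 log₁₀(B) + NF
10 log₁₀(1.34×10⁷) = 71.27 dB
N = −174 + 71.27 + 5.41 = −97.32 dBm
SNR = P_sig − N = −62.1 − (−97.32) = 35.22 dB → 35.2 dB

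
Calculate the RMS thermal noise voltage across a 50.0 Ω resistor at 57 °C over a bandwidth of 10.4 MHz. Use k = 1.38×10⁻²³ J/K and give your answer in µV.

3.08 µV

T = 57 °C + 273.15 = 330.15 K
V_n = √(4kTRB)
4kTRB = 4 × 1.38×10⁻²³ × 330.15 × 5.00×10¹ × 1.04×10⁷ = 9.48×10⁻¹² V²
V_n = √(9.48×10⁻¹²) = 3.08×10⁻⁶ V = 3.08 µV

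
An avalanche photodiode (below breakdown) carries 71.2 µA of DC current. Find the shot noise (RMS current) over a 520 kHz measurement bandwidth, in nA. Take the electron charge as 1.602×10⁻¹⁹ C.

3.44 nA

I_n = √(2qI·B)
2qI·B = 2 × 1.602×10⁻¹⁹ × 7.12×10⁻⁵ × 5.20×10⁵ = 1.19×10⁻¹⁷ A²
I_n = √(1.19×10⁻¹⁷) = 3.44×10⁻⁹ A = 3.44 nA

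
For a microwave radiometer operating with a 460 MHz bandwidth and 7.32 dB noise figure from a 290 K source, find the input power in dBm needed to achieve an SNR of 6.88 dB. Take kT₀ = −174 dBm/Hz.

−73.2 dBm

Sensitivity = −174 + 10 log₁₀(B) + NF + SNR_min
= −174 + 86.63 + 7.32 + 6.88
= −73.17 dBm → −73.2 dBm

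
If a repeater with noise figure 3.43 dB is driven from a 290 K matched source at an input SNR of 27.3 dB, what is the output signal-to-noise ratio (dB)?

By definition F = SNR_in/SNR_out, so in dB: SNR_out = SNR_in − NF
SNR_out = 27.3 − 3.43 = 23.87 dB

23.87 dB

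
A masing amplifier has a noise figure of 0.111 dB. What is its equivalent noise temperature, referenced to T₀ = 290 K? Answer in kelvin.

F = 10^(0.111/10) = 1.02589
T_e = (F − 1)·T₀ = (1.02589 − 1) × 290 = 7.51 K

7.51 K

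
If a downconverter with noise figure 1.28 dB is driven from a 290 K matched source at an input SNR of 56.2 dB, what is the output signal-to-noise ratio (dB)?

By definition F = SNR_in/SNR_out, so in dB: SNR_out = SNR_in − NF
SNR_out = 56.2 − 1.28 = 54.92 dB

54.92 dB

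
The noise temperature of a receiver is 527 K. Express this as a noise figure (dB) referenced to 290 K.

4.50 dB

F = 1 + T_e/T₀ = 1 + 527/290 = 2.81724
NF = 10 log₁₀(2.81724) = 4.50 dB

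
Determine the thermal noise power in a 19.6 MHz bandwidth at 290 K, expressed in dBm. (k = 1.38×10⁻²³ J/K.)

P_n = kTB = 1.38×10⁻²³ × 290 × 1.96×10⁷ = 7.84×10⁻¹⁴ W
In dBm: 10 log₁₀(7.84×10⁻¹⁴ / 10⁻³) = −101.1 dBm

−101.1 dBm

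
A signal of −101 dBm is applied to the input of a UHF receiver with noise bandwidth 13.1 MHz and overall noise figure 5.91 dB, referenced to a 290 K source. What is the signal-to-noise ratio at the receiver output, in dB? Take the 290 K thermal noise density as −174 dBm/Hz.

Noise floor: N = −174 + 10 log₁₀(B) + NF
10 log₁₀(1.31×10⁷) = 71.17 dB
N = −174 + 71.17 + 5.91 = −96.92 dBm
SNR = P_sig − N = −101 − (−96.92) = −4.08 dB → −4.1 dB

−4.1 dB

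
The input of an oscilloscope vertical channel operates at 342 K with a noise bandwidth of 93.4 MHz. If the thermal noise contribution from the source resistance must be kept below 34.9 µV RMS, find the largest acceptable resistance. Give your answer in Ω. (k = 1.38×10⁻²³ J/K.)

Johnson–Nyquist: V_n = √(4kTRB) ⇒ R = V_n² / (4kTB)
4kTB = 4 × 1.38×10⁻²³ × 342 × 9.34×10⁷ = 1.76×10⁻¹²
R = (3.49×10⁻⁵)² / 1.76×10⁻¹² = 6.91×10² Ω = 691 Ω

691 Ω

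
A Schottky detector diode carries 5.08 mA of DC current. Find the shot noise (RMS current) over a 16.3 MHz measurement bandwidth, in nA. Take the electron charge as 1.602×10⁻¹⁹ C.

163 nA

I_n = √(2qI·B)
2qI·B = 2 × 1.602×10⁻¹⁹ × 5.08×10⁻³ × 1.63×10⁷ = 2.65×10⁻¹⁴ A²
I_n = √(2.65×10⁻¹⁴) = 1.63×10⁻⁷ A = 163 nA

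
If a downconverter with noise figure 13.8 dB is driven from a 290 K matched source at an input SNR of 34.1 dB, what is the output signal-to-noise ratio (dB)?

20.3 dB

By definition F = SNR_in/SNR_out, so in dB: SNR_out = SNR_in − NF
SNR_out = 34.1 − 13.8 = 20.3 dB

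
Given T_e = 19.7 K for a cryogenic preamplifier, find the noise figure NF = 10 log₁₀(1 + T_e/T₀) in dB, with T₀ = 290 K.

0.285 dB

F = 1 + T_e/T₀ = 1 + 19.7/290 = 1.06793
NF = 10 log₁₀(1.06793) = 0.285 dB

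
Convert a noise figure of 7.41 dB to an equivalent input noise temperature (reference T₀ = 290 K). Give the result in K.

F = 10^(7.41/10) = 5.50808
T_e = (F − 1)·T₀ = (5.50808 − 1) × 290 = 1307 K

1307 K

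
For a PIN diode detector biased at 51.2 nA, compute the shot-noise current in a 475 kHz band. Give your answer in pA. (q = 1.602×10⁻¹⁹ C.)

88.3 pA

I_n = √(2qI·B)
2qI·B = 2 × 1.602×10⁻¹⁹ × 5.12×10⁻⁸ × 4.75×10⁵ = 7.79×10⁻²¹ A²
I_n = √(7.79×10⁻²¹) = 8.83×10⁻¹¹ A = 88.3 pA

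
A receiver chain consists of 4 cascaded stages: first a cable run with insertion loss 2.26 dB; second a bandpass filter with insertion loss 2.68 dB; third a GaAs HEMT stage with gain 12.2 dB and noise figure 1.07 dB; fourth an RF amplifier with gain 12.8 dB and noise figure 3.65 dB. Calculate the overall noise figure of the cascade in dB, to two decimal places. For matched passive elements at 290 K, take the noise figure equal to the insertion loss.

6.27 dB

Convert to linear (a loss of L dB is a gain of −L dB): F_i = 10^(NF_i/10), G_i = 10^(G_i,dB/10)
  Stage 1: F_1 = 10^(2.26/10) = 1.683, G_1 = 10^(−2.26/10) = 0.5943
  Stage 2: F_2 = 10^(2.68/10) = 1.854, G_2 = 10^(−2.68/10) = 0.5395
  Stage 3: F_3 = 10^(1.07/10) = 1.279, G_3 = 10^(12.2/10) = 16.60
  Stage 4: F_4 = 10^(3.65/10) = 2.317, G_4 = 10^(12.8/10) = 19.05
Friis cascade:
  F = 1.683 + (1.854 − 1)/0.5943 + (1.279 − 1)/0.3206 + (2.317 − 1)/5.321 = 4.238
NF = 10 log₁₀(4.238) = 6.27 dB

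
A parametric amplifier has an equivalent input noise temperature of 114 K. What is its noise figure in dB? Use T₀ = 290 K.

1.44 dB

F = 1 + T_e/T₀ = 1 + 114/290 = 1.3931
NF = 10 log₁₀(1.3931) = 1.44 dB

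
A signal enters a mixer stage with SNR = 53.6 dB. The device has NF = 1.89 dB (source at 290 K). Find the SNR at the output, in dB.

By definition F = SNR_in/SNR_out, so in dB: SNR_out = SNR_in − NF
SNR_out = 53.6 − 1.89 = 51.71 dB

51.71 dB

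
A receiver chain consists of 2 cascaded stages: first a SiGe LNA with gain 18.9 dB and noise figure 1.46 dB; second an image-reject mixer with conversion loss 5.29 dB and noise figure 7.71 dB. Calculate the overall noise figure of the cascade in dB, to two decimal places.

1.65 dB

Convert to linear (a loss of L dB is a gain of −L dB): F_i = 10^(NF_i/10), G_i = 10^(G_i,dB/10)
  Stage 1: F_1 = 10^(1.46/10) = 1.400, G_1 = 10^(18.9/10) = 77.62
  Stage 2: F_2 = 10^(7.71/10) = 5.902, G_2 = 10^(−5.29/10) = 0.2958
Friis cascade:
  F = 1.400 + (5.902 − 1)/77.62 = 1.463
NF = 10 log₁₀(1.463) = 1.65 dB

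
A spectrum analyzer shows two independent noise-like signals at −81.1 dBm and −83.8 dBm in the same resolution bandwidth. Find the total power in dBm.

Convert to linear, add, convert back:
P₁ = 7.76×10⁻¹² W, P₂ = 4.17×10⁻¹² W
P_tot = 1.19×10⁻¹¹ W → 10 log₁₀(P_tot / 10⁻³) = −79.2 dBm

−79.2 dBm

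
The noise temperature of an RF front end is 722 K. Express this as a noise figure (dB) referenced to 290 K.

F = 1 + T_e/T₀ = 1 + 722/290 = 3.48966
NF = 10 log₁₀(3.48966) = 5.43 dB

5.43 dB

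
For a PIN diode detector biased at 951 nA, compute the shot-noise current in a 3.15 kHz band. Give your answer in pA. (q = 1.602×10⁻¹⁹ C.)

I_n = √(2qI·B)
2qI·B = 2 × 1.602×10⁻¹⁹ × 9.51×10⁻⁷ × 3.15×10³ = 9.60×10⁻²² A²
I_n = √(9.60×10⁻²²) = 3.10×10⁻¹¹ A = 31.0 pA

31.0 pA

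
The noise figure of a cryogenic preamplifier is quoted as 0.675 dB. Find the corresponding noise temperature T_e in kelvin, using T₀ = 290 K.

48.8 K

F = 10^(0.675/10) = 1.16815
T_e = (F − 1)·T₀ = (1.16815 − 1) × 290 = 48.8 K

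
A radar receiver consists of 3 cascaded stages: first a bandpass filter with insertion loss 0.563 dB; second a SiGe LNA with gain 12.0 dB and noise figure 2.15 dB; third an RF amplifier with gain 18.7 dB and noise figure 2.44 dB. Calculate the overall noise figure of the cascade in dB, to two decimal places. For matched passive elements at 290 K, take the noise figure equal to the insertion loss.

Convert to linear (a loss of L dB is a gain of −L dB): F_i = 10^(NF_i/10), G_i = 10^(G_i,dB/10)
  Stage 1: F_1 = 10^(0.563/10) = 1.138, G_1 = 10^(−0.563/10) = 0.8784
  Stage 2: F_2 = 10^(2.15/10) = 1.641, G_2 = 10^(12.0/10) = 15.85
  Stage 3: F_3 = 10^(2.44/10) = 1.754, G_3 = 10^(18.7/10) = 74.13
Friis cascade:
  F = 1.138 + (1.641 − 1)/0.8784 + (1.754 − 1)/13.92 = 1.922
NF = 10 log₁₀(1.922) = 2.84 dB

2.84 dB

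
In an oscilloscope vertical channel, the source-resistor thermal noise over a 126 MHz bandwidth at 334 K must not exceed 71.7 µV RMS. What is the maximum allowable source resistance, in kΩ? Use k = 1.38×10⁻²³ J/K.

2.21 kΩ

Johnson–Nyquist: V_n = √(4kTRB) ⇒ R = V_n² / (4kTB)
4kTB = 4 × 1.38×10⁻²³ × 334 × 1.26×10⁸ = 2.32×10⁻¹²
R = (7.17×10⁻⁵)² / 2.32×10⁻¹² = 2.21×10³ Ω = 2.21 kΩ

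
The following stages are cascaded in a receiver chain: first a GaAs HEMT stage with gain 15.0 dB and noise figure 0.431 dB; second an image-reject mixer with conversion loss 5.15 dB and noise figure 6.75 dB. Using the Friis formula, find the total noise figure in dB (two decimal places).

Convert to linear (a loss of L dB is a gain of −L dB): F_i = 10^(NF_i/10), G_i = 10^(G_i,dB/10)
  Stage 1: F_1 = 10^(0.431/10) = 1.104, G_1 = 10^(15.0/10) = 31.62
  Stage 2: F_2 = 10^(6.75/10) = 4.732, G_2 = 10^(−5.15/10) = 0.3055
Friis cascade:
  F = 1.104 + (4.732 − 1)/31.62 = 1.222
NF = 10 log₁₀(1.222) = 0.87 dB

0.87 dB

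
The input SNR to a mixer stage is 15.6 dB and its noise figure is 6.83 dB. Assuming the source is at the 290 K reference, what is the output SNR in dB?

By definition F = SNR_in/SNR_out, so in dB: SNR_out = SNR_in − NF
SNR_out = 15.6 − 6.83 = 8.77 dB

8.77 dB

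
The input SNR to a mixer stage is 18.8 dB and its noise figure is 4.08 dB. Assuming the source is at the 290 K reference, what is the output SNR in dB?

By definition F = SNR_in/SNR_out, so in dB: SNR_out = SNR_in − NF
SNR_out = 18.8 − 4.08 = 14.72 dB

14.72 dB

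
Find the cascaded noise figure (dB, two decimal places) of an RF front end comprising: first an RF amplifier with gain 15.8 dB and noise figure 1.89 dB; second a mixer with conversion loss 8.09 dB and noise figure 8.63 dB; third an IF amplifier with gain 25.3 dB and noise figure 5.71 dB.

Convert to linear (a loss of L dB is a gain of −L dB): F_i = 10^(NF_i/10), G_i = 10^(G_i,dB/10)
  Stage 1: F_1 = 10^(1.89/10) = 1.545, G_1 = 10^(15.8/10) = 38.02
  Stage 2: F_2 = 10^(8.63/10) = 7.295, G_2 = 10^(−8.09/10) = 0.1552
  Stage 3: F_3 = 10^(5.71/10) = 3.724, G_3 = 10^(25.3/10) = 338.8
Friis cascade:
  F = 1.545 + (7.295 − 1)/38.02 + (3.724 − 1)/5.902 = 2.172
NF = 10 log₁₀(2.172) = 3.37 dB

3.37 dB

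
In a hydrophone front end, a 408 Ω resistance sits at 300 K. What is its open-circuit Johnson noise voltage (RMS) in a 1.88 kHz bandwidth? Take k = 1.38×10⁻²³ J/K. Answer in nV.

V_n = √(4kTRB)
4kTRB = 4 × 1.38×10⁻²³ × 300 × 4.08×10² × 1.88×10³ = 1.27×10⁻¹⁴ V²
V_n = √(1.27×10⁻¹⁴) = 1.13×10⁻⁷ V = 113 nV

113 nV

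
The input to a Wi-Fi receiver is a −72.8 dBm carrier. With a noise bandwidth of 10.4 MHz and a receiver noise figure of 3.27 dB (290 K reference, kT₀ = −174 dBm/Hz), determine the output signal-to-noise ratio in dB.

27.8 dB

Noise floor: N = −174 + 10 log₁₀(B) + NF
10 log₁₀(1.04×10⁷) = 70.17 dB
N = −174 + 70.17 + 3.27 = −100.56 dBm
SNR = P_sig − N = −72.8 − (−100.56) = 27.76 dB → 27.8 dB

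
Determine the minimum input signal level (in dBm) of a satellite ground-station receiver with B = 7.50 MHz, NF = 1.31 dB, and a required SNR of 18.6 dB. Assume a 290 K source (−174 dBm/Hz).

Sensitivity = −174 + 10 log₁₀(B) + NF + SNR_min
= −174 + 68.75 + 1.31 + 18.6
= −85.34 dBm → −85.3 dBm

−85.3 dBm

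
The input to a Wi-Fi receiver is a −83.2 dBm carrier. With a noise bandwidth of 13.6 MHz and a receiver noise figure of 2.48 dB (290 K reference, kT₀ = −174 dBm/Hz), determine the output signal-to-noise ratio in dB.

Noise floor: N = −174 + 10 log₁₀(B) + NF
10 log₁₀(1.36×10⁷) = 71.34 dB
N = −174 + 71.34 + 2.48 = −100.18 dBm
SNR = P_sig − N = −83.2 − (−100.18) = 16.98 dB → 17.0 dB

17.0 dB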